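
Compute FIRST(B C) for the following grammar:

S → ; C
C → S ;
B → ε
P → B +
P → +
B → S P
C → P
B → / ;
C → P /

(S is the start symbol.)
FIRST sets of the non-terminals involved (from the grammar, by fixed-point iteration):
  FIRST(B) = { '/', ';', ε }
  FIRST(C) = { '+', '/', ';' }

To compute FIRST(B C), process the symbols left to right:
Symbol B is a non-terminal. Add FIRST(B) \ {ε} = { '/', ';' }
B is nullable (ε ∈ FIRST(B)), continue to the next symbol.
Symbol C is a non-terminal. Add FIRST(C) \ {ε} = { '+', '/', ';' }
C is not nullable (ε ∉ FIRST(C)), so stop here.
FIRST(B C) = { '+', '/', ';' }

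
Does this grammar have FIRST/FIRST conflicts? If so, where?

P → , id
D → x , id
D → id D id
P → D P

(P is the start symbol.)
No FIRST/FIRST conflicts.

A FIRST/FIRST conflict occurs when two productions N → α and N → β for the same non-terminal have FIRST(α) ∩ FIRST(β) ≠ ∅ (with ε ∈ FIRST of a nullable right-hand side, so two nullable alternatives also conflict).

FIRST sets of the non-terminals at (or reachable through a nullable prefix from) the front of some alternative:
  FIRST(D) = { 'id', 'x' }

Productions for P:
  P → , id: FIRST = { ',' }
  P → D P: FIRST = { 'id', 'x' }
Productions for D:
  D → x , id: FIRST = { 'x' }
  D → id D id: FIRST = { 'id' }

All alternatives of each non-terminal have pairwise disjoint FIRST sets.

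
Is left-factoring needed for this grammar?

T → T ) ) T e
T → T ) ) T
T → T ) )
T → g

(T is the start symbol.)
Left-factoring is needed when two productions for the same non-terminal
share a common prefix on the right-hand side.

Productions for T:
  T → T ) ) T e
  T → T ) ) T
  T → T ) )
  T → g

Found common prefix 'T ) )' in productions for T

Answer: Yes, T has productions with common prefix 'T ) )'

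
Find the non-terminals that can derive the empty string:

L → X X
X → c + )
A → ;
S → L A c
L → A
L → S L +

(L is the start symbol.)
A non-terminal is nullable if it can derive ε (the empty string): either it has an ε-production, or it has a production whose right-hand side consists entirely of nullable non-terminals.

There are no ε-productions, so no non-terminal can derive ε.
No non-terminals are nullable.

Answer: None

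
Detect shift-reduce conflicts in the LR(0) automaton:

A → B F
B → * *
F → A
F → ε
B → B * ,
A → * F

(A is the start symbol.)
A shift-reduce conflict occurs when an LR(0) state has both:
  - a complete (reduce) item [A → α .] (dot at the end), and
  - a shift item [B → β . c γ] (dot before a terminal).

Augment with A' → A and build the canonical LR(0) collection (I0 = CLOSURE({[A' → . A]}), then GOTO on every symbol after a dot until no new states appear). It has 10 states:
  I0: { [A → . * F], [A → . B F], [A' → . A], [B → . * *], [B → . B * ,] }  — shift
  I1: { [A → * . F], [A → . * F], [A → . B F], [B → * . *], [B → . * *], [B → . B * ,], [F → . A], [F → .] }  — shift, reduce
  I2: { [A' → A .] }  — accept
  I3: { [A → . * F], [A → . B F], [A → B . F], [B → . * *], [B → . B * ,], [B → B . * ,], [F → . A], [F → .] }  — shift, reduce
  I4: { [A → * . F], [A → . * F], [A → . B F], [B → * . *], [B → . * *], [B → . B * ,], [B → B * . ,], [F → . A], [F → .] }  — shift, reduce
  I5: { [F → A .] }  — reduce
  I6: { [A → B F .] }  — reduce
  I7: { [A → * . F], [A → . * F], [A → . B F], [B → * * .], [B → * . *], [B → . * *], [B → . B * ,], [F → . A], [F → .] }  — shift, 2 reduces
  I8: { [B → B * , .] }  — reduce
  I9: { [A → * F .] }  — reduce

I1 contains reduce item [F → .] and shift items [A → . * F], [B → . * *], [B → * . *] — shift-reduce conflict.
I3 contains reduce item [F → .] and shift items [A → . * F], [B → . * *], [B → B . * ,] — shift-reduce conflict.
I4 contains reduce item [F → .] and shift items [A → . * F], [B → . * *], [B → * . *], [B → B * . ,] — shift-reduce conflict.
I7 contains reduce items [B → * * .], [F → .] and shift items [A → . * F], [B → . * *], [B → * . *] — shift-reduce conflict.

Answer: Yes — I1: [F → .] vs [A → . * F]; I3: [F → .] vs [A → . * F]; I4: [F → .] vs [A → . * F]; I7: [B → * * .] vs [A → . * F]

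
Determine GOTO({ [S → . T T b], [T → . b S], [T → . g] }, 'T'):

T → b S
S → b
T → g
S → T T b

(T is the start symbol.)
GOTO(I, 'T') = CLOSURE({ [A → αX.β] : [A → α.Xβ] ∈ I, X = 'T' })

Items with dot before 'T', with the dot advanced:
  [S → . T T b] → [S → T . T b]
Closure of the advanced items:
  [S → T . T b] has the dot before T: add [T → . b S], [T → . g]

GOTO = { [S → T . T b], [T → . b S], [T → . g] }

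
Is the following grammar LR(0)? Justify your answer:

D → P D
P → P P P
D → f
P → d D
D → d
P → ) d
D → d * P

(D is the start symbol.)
A grammar is LR(0) if no state in the canonical LR(0) collection has:
  - both a shift item (dot before a terminal) and a complete item (shift-reduce conflict), or
  - two or more complete items (reduce-reduce conflict; the accept item [D' → D .] counts as a complete item here).

Augment with D' → D and build the canonical LR(0) collection (I0 = CLOSURE({[D' → . D]}), then GOTO on every symbol after a dot until no new states appear). It has 16 states:
  I0: { [D → . P D], [D → . d * P], [D → . d], [D → . f], [D' → . D], [P → . ) d], [P → . P P P], [P → . d D] }  — shift
  I1: { [P → ) . d] }  — shift
  I2: { [D' → D .] }  — accept
  I3: { [D → . P D], [D → . d * P], [D → . d], [D → . f], [D → P . D], [P → . ) d], [P → . P P P], [P → . d D], [P → P . P P] }  — shift
  I4: { [D → . P D], [D → . d * P], [D → . d], [D → . f], [D → d . * P], [D → d .], [P → . ) d], [P → . P P P], [P → . d D], [P → d . D] }  — shift, reduce
  I5: { [D → f .] }  — reduce
  I6: { [D → d * . P], [P → . ) d], [P → . P P P], [P → . d D] }  — shift
  I7: { [P → d D .] }  — reduce
  I8: { [D → d * P .], [P → . ) d], [P → . P P P], [P → . d D], [P → P . P P] }  — shift, reduce
  I9: { [D → . P D], [D → . d * P], [D → . d], [D → . f], [P → . ) d], [P → . P P P], [P → . d D], [P → d . D] }  — shift
  I10: { [P → . ) d], [P → . P P P], [P → . d D], [P → P . P P], [P → P P . P] }  — shift
  I11: { [P → . ) d], [P → . P P P], [P → . d D], [P → P . P P], [P → P P . P], [P → P P P .] }  — shift, reduce
  I12: { [D → P D .] }  — reduce
  I13: { [D → . P D], [D → . d * P], [D → . d], [D → . f], [D → P . D], [P → . ) d], [P → . P P P], [P → . d D], [P → P . P P], [P → P P . P] }  — shift
  I14: { [D → . P D], [D → . d * P], [D → . d], [D → . f], [D → P . D], [P → . ) d], [P → . P P P], [P → . d D], [P → P . P P], [P → P P . P], [P → P P P .] }  — shift, reduce
  I15: { [P → ) d .] }  — reduce

Conflict in state I4:
  Shift-reduce conflict between [D → d .] and [D → . d]
So the grammar is NOT LR(0).

Answer: No. Shift-reduce conflict between [D → d .] and [D → . d]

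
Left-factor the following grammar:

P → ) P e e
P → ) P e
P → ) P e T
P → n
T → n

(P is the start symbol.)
Left-factoring transforms A → αβ₁ | αβ₂ into A → αA' and A' → β₁ | β₂
(α is the longest common prefix among the alternatives). Repeat until
no nonterminal has two alternatives with a common prefix.

Round 1: P has alternatives sharing prefix ') P e'. Introduce P': P → ) P e P'
  Add: P' → e
  Add: P' → ε
  Add: P' → T

No remaining common prefixes — done.

Resulting grammar:
P → ) P e P'
P' → e
P' → ε
P' → T
P → n
T → n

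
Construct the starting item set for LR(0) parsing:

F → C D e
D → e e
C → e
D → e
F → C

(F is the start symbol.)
First, augment the grammar with F' → F
I₀ = CLOSURE({ [F' → . F] }):
  [F' → . F] has the dot before F: add [F → . C D e], [F → . C]
  [F → . C D e] has the dot before C: add [C → . e]
No further items can be added.

I₀ = { [C → . e], [F → . C D e], [F → . C], [F' → . F] }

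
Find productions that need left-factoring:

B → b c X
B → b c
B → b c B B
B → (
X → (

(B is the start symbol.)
Yes, B has productions with common prefix 'b c'

Left-factoring is needed when two productions for the same non-terminal
share a common prefix on the right-hand side.

Productions for B:
  B → b c X
  B → b c
  B → b c B B
  B → (

Found common prefix 'b c' in productions for B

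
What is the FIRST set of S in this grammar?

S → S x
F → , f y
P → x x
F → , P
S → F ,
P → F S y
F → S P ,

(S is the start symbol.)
{ ',' }

To compute FIRST(S), examine every production with S on the left-hand side, reading each right-hand side left to right until a non-nullable symbol is reached.

FIRST sets of the other non-terminals involved (by the same procedure, iterated to a fixed point):
  FIRST(F) = { ',' }

From S → S x:
  - S is the symbol being defined: contributes nothing new
    S is not nullable, so stop
From S → F ,:
  - F is a non-terminal: add FIRST(F) \ {ε} = { ',' }
    F is not nullable, so stop

Collecting: FIRST(S) = { ',' }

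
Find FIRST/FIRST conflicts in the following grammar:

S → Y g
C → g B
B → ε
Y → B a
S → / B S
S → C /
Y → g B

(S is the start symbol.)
Yes. S → Y g / S → C '/' on { 'g' }

FIRST sets of the non-terminals at (or reachable through a nullable prefix from) the front of some alternative:
  FIRST(Y) = { 'a', 'g' }
  FIRST(C) = { 'g' }
  FIRST(B) = { ε }

Productions for S:
  S → Y g: FIRST = { 'a', 'g' }
  S → / B S: FIRST = { '/' }
  S → C /: FIRST = { 'g' }
Productions for Y:
  Y → B a: FIRST = { 'a' }
  Y → g B: FIRST = { 'g' }
C, B have only one production, so no FIRST/FIRST conflict is possible there.

Conflict for S: S → Y g and S → C /
  Overlap: { 'g' }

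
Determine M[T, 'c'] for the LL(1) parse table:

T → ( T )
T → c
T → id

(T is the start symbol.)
T → c

To find M[T, 'c'], we find productions for T where 'c' is in the predict set (PREDICT(N → α) = (FIRST(α) \ {ε}) ∪ (FOLLOW(N) if α ⇒* ε)).

T → ( T ): PREDICT = { '(' }
T → c: PREDICT = { 'c' }
  'c' is in predict set, so this production goes in M[T, 'c']
T → id: PREDICT = { 'id' }

M[T, 'c'] = T → c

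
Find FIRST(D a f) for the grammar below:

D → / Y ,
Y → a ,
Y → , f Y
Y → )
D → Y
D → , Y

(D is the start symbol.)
FIRST sets of the non-terminals involved (from the grammar, by fixed-point iteration):
  FIRST(D) = { ')', ',', '/', 'a' }

To compute FIRST(D a f), process the symbols left to right:
Symbol D is a non-terminal. Add FIRST(D) \ {ε} = { ')', ',', '/', 'a' }
D is not nullable (ε ∉ FIRST(D)), so stop here.
FIRST(D a f) = { ')', ',', '/', 'a' }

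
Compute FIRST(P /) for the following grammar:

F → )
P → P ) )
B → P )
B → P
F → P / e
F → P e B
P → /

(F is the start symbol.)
{ '/' }

FIRST sets of the non-terminals involved (from the grammar, by fixed-point iteration):
  FIRST(P) = { '/' }

To compute FIRST(P /), process the symbols left to right:
Symbol P is a non-terminal. Add FIRST(P) \ {ε} = { '/' }
P is not nullable (ε ∉ FIRST(P)), so stop here.
FIRST(P /) = { '/' }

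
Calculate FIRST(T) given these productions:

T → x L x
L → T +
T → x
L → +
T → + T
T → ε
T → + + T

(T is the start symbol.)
To compute FIRST(T), examine every production with T on the left-hand side, reading each right-hand side left to right until a non-nullable symbol is reached.

From T → x L x:
  - x is a terminal: add 'x' and stop
From T → x:
  - x is a terminal: add 'x' and stop
From T → + T:
  - '+' is a terminal: add '+' and stop
From T → ε:
  - ε-production, so ε ∈ FIRST(T)
From T → + + T:
  - '+' is a terminal: add '+' and stop

Collecting: FIRST(T) = { '+', 'x', ε }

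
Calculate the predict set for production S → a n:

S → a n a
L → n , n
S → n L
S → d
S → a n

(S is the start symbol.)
{ 'a' }

PREDICT(S → a n) = (FIRST(RHS) \ {ε}) ∪ (FOLLOW(S) if ε ∈ FIRST(RHS), i.e. RHS ⇒* ε)
FIRST(a n) = { 'a' }
ε ∉ FIRST(a n), so FOLLOW(S) is not added.
PREDICT(S → a n) = { 'a' }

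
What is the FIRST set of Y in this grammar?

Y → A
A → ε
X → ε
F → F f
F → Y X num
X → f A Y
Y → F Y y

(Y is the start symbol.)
{ 'f', 'num', ε }

To compute FIRST(Y), examine every production with Y on the left-hand side, reading each right-hand side left to right until a non-nullable symbol is reached.

FIRST sets of the other non-terminals involved (by the same procedure, iterated to a fixed point):
  FIRST(A) = { ε }
  FIRST(F) = { 'f', 'num' }

From Y → A:
  - A is a non-terminal: add FIRST(A) \ {ε} = { }
    A is nullable and nothing follows, so the whole right-hand side can vanish: ε ∈ FIRST(Y)
From Y → F Y y:
  - F is a non-terminal: add FIRST(F) \ {ε} = { 'f', 'num' }
    F is not nullable, so stop

Collecting: FIRST(Y) = { 'f', 'num', ε }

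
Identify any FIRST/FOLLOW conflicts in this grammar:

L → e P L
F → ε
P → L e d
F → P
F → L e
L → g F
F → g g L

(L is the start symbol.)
Yes. F → P with FOLLOW(F) on { 'e' }; F → L e with FOLLOW(F) on { 'e' }

A FIRST/FOLLOW conflict occurs when a non-terminal N has a nullable alternative N → β (β ⇒* ε) and another alternative N → α with FIRST(α) ∩ FOLLOW(N) ≠ ∅: on such a lookahead the parser cannot decide between expanding α and letting N vanish via β.

Nullable non-terminals: F.
FIRST sets used below: FIRST(P) = { 'e', 'g' }, FIRST(L) = { 'e', 'g' }

F: nullable alternative(s) F → ε; FOLLOW(F) = { $, 'e' }
  F → ε: FIRST \ {ε} = { } — this is the only nullable alternative, skip
  F → P: FIRST \ {ε} = { 'e', 'g' } — overlaps FOLLOW(F) on { 'e' }: CONFLICT
  F → L e: FIRST \ {ε} = { 'e', 'g' } — overlaps FOLLOW(F) on { 'e' }: CONFLICT
  F → g g L: FIRST \ {ε} = { 'g' } — disjoint from FOLLOW(F)

L, P have no nullable alternative, so no FIRST/FOLLOW check is needed there.

So the grammar has 2 FIRST/FOLLOW conflicts (marked CONFLICT above).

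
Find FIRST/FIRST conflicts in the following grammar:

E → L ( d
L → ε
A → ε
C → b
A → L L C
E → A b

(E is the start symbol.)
A FIRST/FIRST conflict occurs when two productions N → α and N → β for the same non-terminal have FIRST(α) ∩ FIRST(β) ≠ ∅ (with ε ∈ FIRST of a nullable right-hand side, so two nullable alternatives also conflict).

FIRST sets of the non-terminals at (or reachable through a nullable prefix from) the front of some alternative:
  FIRST(L) = { ε }
  FIRST(A) = { 'b', ε }
  FIRST(C) = { 'b' }

Productions for E:
  E → L ( d: FIRST = { '(' }
  E → A b: FIRST = { 'b' }
Productions for A:
  A → ε: FIRST = { ε }
  A → L L C: FIRST = { 'b' }
L, C have only one production, so no FIRST/FIRST conflict is possible there.

All alternatives of each non-terminal have pairwise disjoint FIRST sets.

Answer: No FIRST/FIRST conflicts.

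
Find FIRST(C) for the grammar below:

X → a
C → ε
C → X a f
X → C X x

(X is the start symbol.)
{ 'a', ε }

To compute FIRST(C), examine every production with C on the left-hand side, reading each right-hand side left to right until a non-nullable symbol is reached.

FIRST sets of the other non-terminals involved (by the same procedure, iterated to a fixed point):
  FIRST(X) = { 'a' }

From C → ε:
  - ε-production, so ε ∈ FIRST(C)
From C → X a f:
  - X is a non-terminal: add FIRST(X) \ {ε} = { 'a' }
    X is not nullable, so stop

Collecting: FIRST(C) = { 'a', ε }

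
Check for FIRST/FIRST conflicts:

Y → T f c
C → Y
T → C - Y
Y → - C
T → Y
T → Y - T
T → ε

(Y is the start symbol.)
A FIRST/FIRST conflict occurs when two productions N → α and N → β for the same non-terminal have FIRST(α) ∩ FIRST(β) ≠ ∅ (with ε ∈ FIRST of a nullable right-hand side, so two nullable alternatives also conflict).

FIRST sets of the non-terminals at (or reachable through a nullable prefix from) the front of some alternative:
  FIRST(T) = { '-', 'f', ε }
  FIRST(C) = { '-', 'f' }
  FIRST(Y) = { '-', 'f' }

Productions for Y:
  Y → T f c: FIRST = { '-', 'f' }
  Y → - C: FIRST = { '-' }
Productions for T:
  T → C - Y: FIRST = { '-', 'f' }
  T → Y: FIRST = { '-', 'f' }
  T → Y - T: FIRST = { '-', 'f' }
  T → ε: FIRST = { ε }
C has only one production, so no FIRST/FIRST conflict is possible there.

Conflict for Y: Y → T f c and Y → - C
  Overlap: { '-' }
Conflict for T: T → C - Y and T → Y
  Overlap: { '-', 'f' }
Conflict for T: T → C - Y and T → Y - T
  Overlap: { '-', 'f' }
Conflict for T: T → Y and T → Y - T
  Overlap: { '-', 'f' }

Answer: Yes. Y → T f c / Y → '-' C on { '-' }; T → C '-' Y / T → Y on { '-', 'f' }; T → C '-' Y / T → Y '-' T on { '-', 'f' }; T → Y / T → Y '-' T on { '-', 'f' }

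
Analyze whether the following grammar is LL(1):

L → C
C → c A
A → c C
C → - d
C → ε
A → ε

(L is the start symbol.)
Yes, the grammar is LL(1).

Relevant sets:
  FOLLOW(C) = { $ }
  FOLLOW(A) = { $ }

For C:
  PREDICT(C → c A) = { 'c' }
  PREDICT(C → '-' d) = { '-' }
  PREDICT(C → ε) = { $ }
For A:
  PREDICT(A → c C) = { 'c' }
  PREDICT(A → ε) = { $ }
L has a single production, so nothing to check there.

All predict sets are disjoint. The grammar IS LL(1).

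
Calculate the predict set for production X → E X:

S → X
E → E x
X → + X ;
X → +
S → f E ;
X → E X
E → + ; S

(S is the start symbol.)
PREDICT(X → E X) = (FIRST(RHS) \ {ε}) ∪ (FOLLOW(X) if ε ∈ FIRST(RHS), i.e. RHS ⇒* ε)
FIRST(E) = { '+' }
FIRST(E X) = { '+' }
ε ∉ FIRST(E X), so FOLLOW(X) is not added.
PREDICT(X → E X) = { '+' }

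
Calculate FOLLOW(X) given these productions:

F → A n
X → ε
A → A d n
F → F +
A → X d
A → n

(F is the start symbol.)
To compute FOLLOW(X), find every occurrence of X on a right-hand side N → α X β: add FIRST(β) \ {ε}, and if β is empty or nullable also add FOLLOW(N). Iterate to a fixed point.

In A → X d: X is followed by d, add FIRST(d) \ {ε} = { 'd' }

Taking the union: FOLLOW(X) = { 'd' }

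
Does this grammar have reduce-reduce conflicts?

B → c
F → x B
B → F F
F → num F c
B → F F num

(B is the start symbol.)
No reduce-reduce conflicts

A reduce-reduce conflict occurs when an LR(0) state has two complete items [A → α .] and [B → β .] — both call for a reduction, and with no lookahead the parser cannot choose between them.

Augment with B' → B and build the canonical LR(0) collection (I0 = CLOSURE({[B' → . B]}), then GOTO on every symbol after a dot until no new states appear). It has 11 states:
  I0: { [B → . F F num], [B → . F F], [B → . c], [B' → . B], [F → . num F c], [F → . x B] }  — shift
  I1: { [B' → B .] }  — accept
  I2: { [B → F . F num], [B → F . F], [F → . num F c], [F → . x B] }  — shift
  I3: { [B → c .] }  — reduce
  I4: { [F → . num F c], [F → . x B], [F → num . F c] }  — shift
  I5: { [B → . F F num], [B → . F F], [B → . c], [F → . num F c], [F → . x B], [F → x . B] }  — shift
  I6: { [F → x B .] }  — reduce
  I7: { [F → num F . c] }  — shift
  I8: { [F → num F c .] }  — reduce
  I9: { [B → F F . num], [B → F F .] }  — shift, reduce
  I10: { [B → F F num .] }  — reduce

No state contains more than one complete item.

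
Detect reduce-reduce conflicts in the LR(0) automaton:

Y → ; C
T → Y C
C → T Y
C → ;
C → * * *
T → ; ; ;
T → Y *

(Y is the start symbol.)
Yes — I14: [C → ; .] vs [T → ; ; ; .]

Augment with Y' → Y and build the canonical LR(0) collection (I0 = CLOSURE({[Y' → . Y]}), then GOTO on every symbol after a dot until no new states appear). It has 15 states:
  I0: { [Y → . ; C], [Y' → . Y] }  — shift
  I1: { [C → . * * *], [C → . ;], [C → . T Y], [T → . ; ; ;], [T → . Y *], [T → . Y C], [Y → . ; C], [Y → ; . C] }  — shift
  I2: { [Y' → Y .] }  — accept
  I3: { [C → * . * *] }  — shift
  I4: { [C → . * * *], [C → . ;], [C → . T Y], [C → ; .], [T → . ; ; ;], [T → . Y *], [T → . Y C], [T → ; . ; ;], [Y → . ; C], [Y → ; . C] }  — shift, reduce
  I5: { [Y → ; C .] }  — reduce
  I6: { [C → T . Y], [Y → . ; C] }  — shift
  I7: { [C → . * * *], [C → . ;], [C → . T Y], [T → . ; ; ;], [T → . Y *], [T → . Y C], [T → Y . *], [T → Y . C], [Y → . ; C] }  — shift
  I8: { [C → * . * *], [T → Y * .] }  — shift, reduce
  I9: { [T → Y C .] }  — reduce
  I10: { [C → * * . *] }  — shift
  I11: { [C → * * * .] }  — reduce
  I12: { [C → T Y .] }  — reduce
  I13: { [C → . * * *], [C → . ;], [C → . T Y], [C → ; .], [T → . ; ; ;], [T → . Y *], [T → . Y C], [T → ; . ; ;], [T → ; ; . ;], [Y → . ; C], [Y → ; . C] }  — shift, reduce
  I14: { [C → . * * *], [C → . ;], [C → . T Y], [C → ; .], [T → . ; ; ;], [T → . Y *], [T → . Y C], [T → ; . ; ;], [T → ; ; . ;], [T → ; ; ; .], [Y → . ; C], [Y → ; . C] }  — shift, 2 reduces

I14 contains complete items [C → ; .], [T → ; ; ; .] — reduce-reduce conflict.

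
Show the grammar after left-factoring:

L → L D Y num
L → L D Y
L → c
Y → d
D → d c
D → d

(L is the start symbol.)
Left-factoring transforms A → αβ₁ | αβ₂ into A → αA' and A' → β₁ | β₂
(α is the longest common prefix among the alternatives). Repeat until
no nonterminal has two alternatives with a common prefix.

Round 1: L has alternatives sharing prefix 'L D Y'. Introduce L': L → L D Y L'
  Add: L' → num
  Add: L' → ε

Round 2: D has alternatives sharing prefix 'd'. Introduce D': D → d D'
  Add: D' → c
  Add: D' → ε

No remaining common prefixes — done.

Resulting grammar:
L → L D Y L'
L' → num
L' → ε
L → c
Y → d
D → d D'
D' → c
D' → ε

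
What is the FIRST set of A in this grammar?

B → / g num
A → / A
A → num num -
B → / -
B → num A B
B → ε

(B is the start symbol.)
{ '/', 'num' }

To compute FIRST(A), examine every production with A on the left-hand side, reading each right-hand side left to right until a non-nullable symbol is reached.

From A → / A:
  - '/' is a terminal: add '/' and stop
From A → num num -:
  - num is a terminal: add 'num' and stop

Collecting: FIRST(A) = { '/', 'num' }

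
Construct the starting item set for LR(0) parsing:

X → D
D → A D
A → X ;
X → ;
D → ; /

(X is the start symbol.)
First, augment the grammar with X' → X
I₀ = CLOSURE({ [X' → . X] }):
  [X' → . X] has the dot before X: add [X → . D], [X → . ;]
  [X → . D] has the dot before D: add [D → . A D], [D → . ; /]
  [D → . A D] has the dot before A: add [A → . X ;]
No further items can be added.

I₀ = { [A → . X ;], [D → . ; /], [D → . A D], [X → . ;], [X → . D], [X' → . X] }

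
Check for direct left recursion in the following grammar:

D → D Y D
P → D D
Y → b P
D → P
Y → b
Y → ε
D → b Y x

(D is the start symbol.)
Direct left recursion occurs when N → N α for some non-terminal N (the right-hand side begins with the left-hand side itself).

D → D Y D: LEFT RECURSIVE (starts with D)
P → D D: starts with D
Y → b P: starts with b
D → P: starts with P
Y → b: starts with b
Y → ε: starts with ε
D → b Y x: starts with b

The grammar has direct left recursion on: D.

Answer: Yes, D is left-recursive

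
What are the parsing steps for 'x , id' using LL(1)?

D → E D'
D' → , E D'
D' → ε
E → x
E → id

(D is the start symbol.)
Stack is shown with the top on the left.

Stack     Input     Action
--------------------------
D $       x , id $  output D → E D'
E D' $    x , id $  output E → x
x D' $    x , id $  match 'x'
D' $      , id $    output D' → , E D'
, E D' $  , id $    match ','
E D' $    id $      output E → id
id D' $   id $      match 'id'
D' $      $         output D' → ε
$         $         accept

The string is accepted.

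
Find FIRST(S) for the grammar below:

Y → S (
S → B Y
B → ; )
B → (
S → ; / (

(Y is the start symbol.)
{ '(', ';' }

FIRST sets of the other non-terminals involved (by the same procedure, iterated to a fixed point):
  FIRST(B) = { '(', ';' }

From S → B Y:
  - B is a non-terminal: add FIRST(B) \ {ε} = { '(', ';' }
    B is not nullable, so stop
From S → ; / (:
  - ';' is a terminal: add ';' and stop

Collecting: FIRST(S) = { '(', ';' }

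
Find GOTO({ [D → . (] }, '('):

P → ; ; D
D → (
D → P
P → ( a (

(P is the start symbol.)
{ [D → ( .] }

GOTO(I, '(') = CLOSURE({ [A → αX.β] : [A → α.Xβ] ∈ I, X = '(' })

Items with dot before '(', with the dot advanced:
  [D → . (] → [D → ( .]
Closure adds nothing (no advanced item has the dot before a non-terminal).

GOTO = { [D → ( .] }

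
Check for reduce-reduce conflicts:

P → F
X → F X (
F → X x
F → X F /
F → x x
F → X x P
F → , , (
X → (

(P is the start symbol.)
Augment with P' → P and build the canonical LR(0) collection (I0 = CLOSURE({[P' → . P]}), then GOTO on every symbol after a dot until no new states appear). It has 18 states:
  I0: { [F → . , , (], [F → . X F /], [F → . X x P], [F → . X x], [F → . x x], [P → . F], [P' → . P], [X → . (], [X → . F X (] }  — shift
  I1: { [X → ( .] }  — reduce
  I2: { [F → , . , (] }  — shift
  I3: { [F → . , , (], [F → . X F /], [F → . X x P], [F → . X x], [F → . x x], [P → F .], [X → . (], [X → . F X (], [X → F . X (] }  — shift, reduce
  I4: { [P' → P .] }  — accept
  I5: { [F → . , , (], [F → . X F /], [F → . X x P], [F → . X x], [F → . x x], [F → X . F /], [F → X . x P], [F → X . x], [X → . (], [X → . F X (] }  — shift
  I6: { [F → x . x] }  — shift
  I7: { [F → x x .] }  — reduce
  I8: { [F → . , , (], [F → . X F /], [F → . X x P], [F → . X x], [F → . x x], [F → X F . /], [X → . (], [X → . F X (], [X → F . X (] }  — shift
  I9: { [F → . , , (], [F → . X F /], [F → . X x P], [F → . X x], [F → . x x], [F → X x . P], [F → X x .], [F → x . x], [P → . F], [X → . (], [X → . F X (] }  — shift, reduce
  I10: { [F → X x P .] }  — reduce
  I11: { [F → x . x], [F → x x .] }  — shift, reduce
  I12: { [F → X F / .] }  — reduce
  I13: { [F → . , , (], [F → . X F /], [F → . X x P], [F → . X x], [F → . x x], [X → . (], [X → . F X (], [X → F . X (] }  — shift
  I14: { [F → . , , (], [F → . X F /], [F → . X x P], [F → . X x], [F → . x x], [F → X . F /], [F → X . x P], [F → X . x], [X → . (], [X → . F X (], [X → F X . (] }  — shift
  I15: { [X → ( .], [X → F X ( .] }  — 2 reduces
  I16: { [F → , , . (] }  — shift
  I17: { [F → , , ( .] }  — reduce

I15 contains complete items [X → ( .], [X → F X ( .] — reduce-reduce conflict.

Answer: Yes — I15: [X → ( .] vs [X → F X ( .]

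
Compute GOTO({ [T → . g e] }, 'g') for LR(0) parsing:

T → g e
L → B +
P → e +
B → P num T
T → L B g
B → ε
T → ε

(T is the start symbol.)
{ [T → g . e] }

GOTO(I, 'g') = CLOSURE({ [A → αX.β] : [A → α.Xβ] ∈ I, X = 'g' })

Items with dot before 'g', with the dot advanced:
  [T → . g e] → [T → g . e]
Closure adds nothing (no advanced item has the dot before a non-terminal).

GOTO = { [T → g . e] }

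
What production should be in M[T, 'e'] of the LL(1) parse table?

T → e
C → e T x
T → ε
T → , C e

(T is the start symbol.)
To find M[T, 'e'], we find productions for T where 'e' is in the predict set (PREDICT(N → α) = (FIRST(α) \ {ε}) ∪ (FOLLOW(N) if α ⇒* ε)).

Relevant sets:
  FOLLOW(T) = { $, 'x' }

T → e: PREDICT = { 'e' }
  'e' is in predict set, so this production goes in M[T, 'e']
T → ε: PREDICT = { $, 'x' }
T → , C e: PREDICT = { ',' }

M[T, 'e'] = T → e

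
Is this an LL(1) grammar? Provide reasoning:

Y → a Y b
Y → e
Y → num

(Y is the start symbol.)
Yes, the grammar is LL(1).

A grammar is LL(1) if for each non-terminal N with multiple productions, the predict sets of those productions are pairwise disjoint, where PREDICT(N → α) = (FIRST(α) \ {ε}) ∪ (FOLLOW(N) if α ⇒* ε).

For Y:
  PREDICT(Y → a Y b) = { 'a' }
  PREDICT(Y → e) = { 'e' }
  PREDICT(Y → num) = { 'num' }

All predict sets are disjoint. The grammar IS LL(1).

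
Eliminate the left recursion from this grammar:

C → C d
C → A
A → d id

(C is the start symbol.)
C is directly left-recursive. The standard transformation for
  A → A α₁ | ... | A α_m | β₁ | ... | β_n
is
  A  → β₁ A' | ... | β_n A'
  A' → α₁ A' | ... | α_m A' | ε

C → A becomes C → A C'
C → C d becomes C' → d C'
Add C' → ε

Productions for other non-terminals are unchanged:
  A → d id

Resulting grammar:
C → A C'
C' → d C'
C' → ε
A → d id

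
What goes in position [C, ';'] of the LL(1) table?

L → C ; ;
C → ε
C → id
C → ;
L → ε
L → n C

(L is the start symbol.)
To find M[C, ';'], we find productions for C where ';' is in the predict set (PREDICT(N → α) = (FIRST(α) \ {ε}) ∪ (FOLLOW(N) if α ⇒* ε)).

Relevant sets:
  FOLLOW(C) = { $, ';' }

C → ε: PREDICT = { $, ';' }
  ';' is in predict set, so this production goes in M[C, ';']
C → id: PREDICT = { 'id' }
C → ;: PREDICT = { ';' }
  ';' is in predict set, so this production goes in M[C, ';']

M[C, ';'] = C → ε, C → ;  (a multiply-defined cell — the grammar is not LL(1))

Answer: C → ε, C → ;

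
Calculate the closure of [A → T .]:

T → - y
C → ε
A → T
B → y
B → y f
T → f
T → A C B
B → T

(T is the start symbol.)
To compute CLOSURE, for each item [A → α.Bβ] where B is a non-terminal, add [B → .γ] for all productions B → γ; repeat for the newly added items until nothing changes.

Start with: [A → T .]
The dot is at the end, so nothing is added.

CLOSURE = { [A → T .] }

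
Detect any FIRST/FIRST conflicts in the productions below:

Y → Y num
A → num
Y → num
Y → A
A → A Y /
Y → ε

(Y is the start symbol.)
FIRST sets of the non-terminals at (or reachable through a nullable prefix from) the front of some alternative:
  FIRST(Y) = { 'num', ε }
  FIRST(A) = { 'num' }

Productions for Y:
  Y → Y num: FIRST = { 'num' }
  Y → num: FIRST = { 'num' }
  Y → A: FIRST = { 'num' }
  Y → ε: FIRST = { ε }
Productions for A:
  A → num: FIRST = { 'num' }
  A → A Y /: FIRST = { 'num' }

Conflict for Y: Y → Y num and Y → num
  Overlap: { 'num' }
Conflict for Y: Y → Y num and Y → A
  Overlap: { 'num' }
Conflict for Y: Y → num and Y → A
  Overlap: { 'num' }
Conflict for A: A → num and A → A Y /
  Overlap: { 'num' }

Answer: Yes. Y → Y num / Y → num on { 'num' }; Y → Y num / Y → A on { 'num' }; Y → num / Y → A on { 'num' }; A → num / A → A Y '/' on { 'num' }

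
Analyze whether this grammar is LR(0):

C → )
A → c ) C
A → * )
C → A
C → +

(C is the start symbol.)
Yes, the grammar is LR(0)

A grammar is LR(0) if no state in the canonical LR(0) collection has:
  - both a shift item (dot before a terminal) and a complete item (shift-reduce conflict), or
  - two or more complete items (reduce-reduce conflict; the accept item [C' → C .] counts as a complete item here).

Augment with C' → C and build the canonical LR(0) collection (I0 = CLOSURE({[C' → . C]}), then GOTO on every symbol after a dot until no new states appear). It has 10 states:
  I0: { [A → . * )], [A → . c ) C], [C → . )], [C → . +], [C → . A], [C' → . C] }  — shift
  I1: { [C → ) .] }  — reduce
  I2: { [A → * . )] }  — shift
  I3: { [C → + .] }  — reduce
  I4: { [C → A .] }  — reduce
  I5: { [C' → C .] }  — accept
  I6: { [A → c . ) C] }  — shift
  I7: { [A → . * )], [A → . c ) C], [A → c ) . C], [C → . )], [C → . +], [C → . A] }  — shift
  I8: { [A → c ) C .] }  — reduce
  I9: { [A → * ) .] }  — reduce

Every state is either a pure shift/goto state or contains exactly one complete item and nothing to shift — no conflicts. The grammar is LR(0).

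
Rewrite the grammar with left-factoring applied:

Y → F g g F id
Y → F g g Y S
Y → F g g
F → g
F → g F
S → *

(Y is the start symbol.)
Y → F g g Y'
Y' → F id
Y' → Y S
Y' → ε
F → g F'
F' → ε
F' → F
S → *

Left-factoring transforms A → αβ₁ | αβ₂ into A → αA' and A' → β₁ | β₂
(α is the longest common prefix among the alternatives). Repeat until
no nonterminal has two alternatives with a common prefix.

Round 1: Y has alternatives sharing prefix 'F g g'. Introduce Y': Y → F g g Y'
  Add: Y' → F id
  Add: Y' → Y S
  Add: Y' → ε

Round 2: F has alternatives sharing prefix 'g'. Introduce F': F → g F'
  Add: F' → ε
  Add: F' → F

No remaining common prefixes — done.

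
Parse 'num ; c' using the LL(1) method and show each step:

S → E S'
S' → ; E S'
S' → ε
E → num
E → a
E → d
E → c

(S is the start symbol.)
Stack is shown with the top on the left.

Stack     Input      Action
---------------------------
S $       num ; c $  output S → E S'
E S' $    num ; c $  output E → num
num S' $  num ; c $  match 'num'
S' $      ; c $      output S' → ; E S'
; E S' $  ; c $      match ';'
E S' $    c $        output E → c
c S' $    c $        match 'c'
S' $      $          output S' → ε
$         $          accept

The string is accepted.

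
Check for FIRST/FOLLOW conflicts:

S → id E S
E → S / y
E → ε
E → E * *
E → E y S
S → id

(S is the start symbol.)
Yes. E → S '/' y with FOLLOW(E) on { 'id' }; E → E '*' '*' with FOLLOW(E) on { '*', 'id', 'y' }; E → E y S with FOLLOW(E) on { '*', 'id', 'y' }

A FIRST/FOLLOW conflict occurs when a non-terminal N has a nullable alternative N → β (β ⇒* ε) and another alternative N → α with FIRST(α) ∩ FOLLOW(N) ≠ ∅: on such a lookahead the parser cannot decide between expanding α and letting N vanish via β.

Nullable non-terminals: E.
FIRST sets used below: FIRST(S) = { 'id' }, FIRST(E) = { '*', 'id', 'y', ε }

E: nullable alternative(s) E → ε; FOLLOW(E) = { '*', 'id', 'y' }
  E → S / y: FIRST \ {ε} = { 'id' } — overlaps FOLLOW(E) on { 'id' }: CONFLICT
  E → ε: FIRST \ {ε} = { } — this is the only nullable alternative, skip
  E → E * *: FIRST \ {ε} = { '*', 'id', 'y' } — overlaps FOLLOW(E) on { '*', 'id', 'y' }: CONFLICT
  E → E y S: FIRST \ {ε} = { '*', 'id', 'y' } — overlaps FOLLOW(E) on { '*', 'id', 'y' }: CONFLICT

S has no nullable alternative, so no FIRST/FOLLOW check is needed there.

So the grammar has 3 FIRST/FOLLOW conflicts (marked CONFLICT above).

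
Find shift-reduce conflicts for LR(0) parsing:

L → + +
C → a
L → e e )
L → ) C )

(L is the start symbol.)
A shift-reduce conflict occurs when an LR(0) state has both:
  - a complete (reduce) item [A → α .] (dot at the end), and
  - a shift item [B → β . c γ] (dot before a terminal).

Augment with L' → L and build the canonical LR(0) collection (I0 = CLOSURE({[L' → . L]}), then GOTO on every symbol after a dot until no new states appear). It has 11 states:
  I0: { [L → . ) C )], [L → . + +], [L → . e e )], [L' → . L] }  — shift
  I1: { [C → . a], [L → ) . C )] }  — shift
  I2: { [L → + . +] }  — shift
  I3: { [L' → L .] }  — accept
  I4: { [L → e . e )] }  — shift
  I5: { [L → e e . )] }  — shift
  I6: { [L → e e ) .] }  — reduce
  I7: { [L → + + .] }  — reduce
  I8: { [L → ) C . )] }  — shift
  I9: { [C → a .] }  — reduce
  I10: { [L → ) C ) .] }  — reduce

No state contains both a complete item and a shift item.

Answer: No shift-reduce conflicts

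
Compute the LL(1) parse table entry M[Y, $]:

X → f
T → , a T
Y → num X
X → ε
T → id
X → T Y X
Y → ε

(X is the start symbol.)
To find M[Y, $], we find productions for Y where $ is in the predict set (PREDICT(N → α) = (FIRST(α) \ {ε}) ∪ (FOLLOW(N) if α ⇒* ε)).

Relevant sets:
  FOLLOW(Y) = { $, ',', 'f', 'id' }

Y → num X: PREDICT = { 'num' }
Y → ε: PREDICT = { $, ',', 'f', 'id' }
  $ is in predict set, so this production goes in M[Y, $]

M[Y, $] = Y → ε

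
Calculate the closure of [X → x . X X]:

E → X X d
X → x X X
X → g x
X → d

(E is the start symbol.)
Start with: [X → x . X X]
  [X → x . X X] has the dot before X: add [X → . x X X], [X → . g x], [X → . d]
No further items can be added.

CLOSURE = { [X → . d], [X → . g x], [X → . x X X], [X → x . X X] }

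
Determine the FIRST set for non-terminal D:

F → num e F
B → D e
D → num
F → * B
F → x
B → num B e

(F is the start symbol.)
From D → num:
  - num is a terminal: add 'num' and stop

Collecting: FIRST(D) = { 'num' }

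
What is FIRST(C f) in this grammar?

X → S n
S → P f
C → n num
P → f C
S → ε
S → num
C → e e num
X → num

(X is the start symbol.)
FIRST sets of the non-terminals involved (from the grammar, by fixed-point iteration):
  FIRST(C) = { 'e', 'n' }

To compute FIRST(C f), process the symbols left to right:
Symbol C is a non-terminal. Add FIRST(C) \ {ε} = { 'e', 'n' }
C is not nullable (ε ∉ FIRST(C)), so stop here.
FIRST(C f) = { 'e', 'n' }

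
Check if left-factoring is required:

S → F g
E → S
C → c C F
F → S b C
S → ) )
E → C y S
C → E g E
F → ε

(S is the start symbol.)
Left-factoring is needed when two productions for the same non-terminal
share a common prefix on the right-hand side.

Productions for S:
  S → F g
  S → ) )
Productions for E:
  E → S
  E → C y S
Productions for C:
  C → c C F
  C → E g E
Productions for F:
  F → S b C
  F → ε

No common prefixes found.

Answer: No, left-factoring is not needed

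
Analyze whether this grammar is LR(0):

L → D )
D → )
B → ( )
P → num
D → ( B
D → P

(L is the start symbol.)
A grammar is LR(0) if no state in the canonical LR(0) collection has:
  - both a shift item (dot before a terminal) and a complete item (shift-reduce conflict), or
  - two or more complete items (reduce-reduce conflict; the accept item [L' → L .] counts as a complete item here).

Augment with L' → L and build the canonical LR(0) collection (I0 = CLOSURE({[L' → . L]}), then GOTO on every symbol after a dot until no new states appear). It has 11 states:
  I0: { [D → . ( B], [D → . )], [D → . P], [L → . D )], [L' → . L], [P → . num] }  — shift
  I1: { [B → . ( )], [D → ( . B] }  — shift
  I2: { [D → ) .] }  — reduce
  I3: { [L → D . )] }  — shift
  I4: { [L' → L .] }  — accept
  I5: { [D → P .] }  — reduce
  I6: { [P → num .] }  — reduce
  I7: { [L → D ) .] }  — reduce
  I8: { [B → ( . )] }  — shift
  I9: { [D → ( B .] }  — reduce
  I10: { [B → ( ) .] }  — reduce

Every state is either a pure shift/goto state or contains exactly one complete item and nothing to shift — no conflicts. The grammar is LR(0).

Answer: Yes, the grammar is LR(0)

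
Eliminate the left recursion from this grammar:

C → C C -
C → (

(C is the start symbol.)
C is directly left-recursive. The standard transformation for
  A → A α₁ | ... | A α_m | β₁ | ... | β_n
is
  A  → β₁ A' | ... | β_n A'
  A' → α₁ A' | ... | α_m A' | ε

C → ( becomes C → ( C'
C → C C - becomes C' → C - C'
Add C' → ε

Resulting grammar:
C → ( C'
C' → C - C'
C' → ε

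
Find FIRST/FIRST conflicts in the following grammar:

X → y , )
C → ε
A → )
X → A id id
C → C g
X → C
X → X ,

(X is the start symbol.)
Yes. X → y ',' ')' / X → X ',' on { 'y' }; X → A id id / X → X ',' on { ')' }; X → C / X → X ',' on { 'g' }

A FIRST/FIRST conflict occurs when two productions N → α and N → β for the same non-terminal have FIRST(α) ∩ FIRST(β) ≠ ∅ (with ε ∈ FIRST of a nullable right-hand side, so two nullable alternatives also conflict).

FIRST sets of the non-terminals at (or reachable through a nullable prefix from) the front of some alternative:
  FIRST(A) = { ')' }
  FIRST(C) = { 'g', ε }
  FIRST(X) = { ')', ',', 'g', 'y', ε }

Productions for X:
  X → y , ): FIRST = { 'y' }
  X → A id id: FIRST = { ')' }
  X → C: FIRST = { 'g', ε }
  X → X ,: FIRST = { ')', ',', 'g', 'y' }
Productions for C:
  C → ε: FIRST = { ε }
  C → C g: FIRST = { 'g' }
A has only one production, so no FIRST/FIRST conflict is possible there.

Conflict for X: X → y , ) and X → X ,
  Overlap: { 'y' }
Conflict for X: X → A id id and X → X ,
  Overlap: { ')' }
Conflict for X: X → C and X → X ,
  Overlap: { 'g' }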